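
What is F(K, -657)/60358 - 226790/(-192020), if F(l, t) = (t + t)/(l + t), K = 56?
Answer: 411354769855/348277791958 ≈ 1.1811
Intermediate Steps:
F(l, t) = 2*t/(l + t) (F(l, t) = (2*t)/(l + t) = 2*t/(l + t))
F(K, -657)/60358 - 226790/(-192020) = (2*(-657)/(56 - 657))/60358 - 226790/(-192020) = (2*(-657)/(-601))*(1/60358) - 226790*(-1/192020) = (2*(-657)*(-1/601))*(1/60358) + 22679/19202 = (1314/601)*(1/60358) + 22679/19202 = 657/18137579 + 22679/19202 = 411354769855/348277791958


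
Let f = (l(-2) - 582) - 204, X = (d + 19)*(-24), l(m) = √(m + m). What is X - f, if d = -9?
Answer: 546 - 2*I ≈ 546.0 - 2.0*I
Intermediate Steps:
l(m) = √2*√m (l(m) = √(2*m) = √2*√m)
X = -240 (X = (-9 + 19)*(-24) = 10*(-24) = -240)
f = -786 + 2*I (f = (√2*√(-2) - 582) - 204 = (√2*(I*√2) - 582) - 204 = (2*I - 582) - 204 = (-582 + 2*I) - 204 = -786 + 2*I ≈ -786.0 + 2.0*I)
X - f = -240 - (-786 + 2*I) = -240 + (786 - 2*I) = 546 - 2*I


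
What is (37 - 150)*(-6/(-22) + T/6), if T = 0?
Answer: -339/11 ≈ -30.818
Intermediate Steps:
(37 - 150)*(-6/(-22) + T/6) = (37 - 150)*(-6/(-22) + 0/6) = -113*(-6*(-1/22) + 0*(1/6)) = -113*(3/11 + 0) = -113*3/11 = -339/11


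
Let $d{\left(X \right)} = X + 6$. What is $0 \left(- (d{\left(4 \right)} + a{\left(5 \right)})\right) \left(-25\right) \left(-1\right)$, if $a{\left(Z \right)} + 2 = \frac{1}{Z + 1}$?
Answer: $0$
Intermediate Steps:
$d{\left(X \right)} = 6 + X$
$a{\left(Z \right)} = -2 + \frac{1}{1 + Z}$ ($a{\left(Z \right)} = -2 + \frac{1}{Z + 1} = -2 + \frac{1}{1 + Z}$)
$0 \left(- (d{\left(4 \right)} + a{\left(5 \right)})\right) \left(-25\right) \left(-1\right) = 0 \left(- (\left(6 + 4\right) + \frac{-1 - 10}{1 + 5})\right) \left(-25\right) \left(-1\right) = 0 \left(- (10 + \frac{-1 - 10}{6})\right) \left(-25\right) \left(-1\right) = 0 \left(- (10 + \frac{1}{6} \left(-11\right))\right) \left(-25\right) \left(-1\right) = 0 \left(- (10 - \frac{11}{6})\right) \left(-25\right) \left(-1\right) = 0 \left(\left(-1\right) \frac{49}{6}\right) \left(-25\right) \left(-1\right) = 0 \left(- \frac{49}{6}\right) \left(-25\right) \left(-1\right) = 0 \left(-25\right) \left(-1\right) = 0 \left(-1\right) = 0$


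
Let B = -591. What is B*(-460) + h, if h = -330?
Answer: 271530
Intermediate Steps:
B*(-460) + h = -591*(-460) - 330 = 271860 - 330 = 271530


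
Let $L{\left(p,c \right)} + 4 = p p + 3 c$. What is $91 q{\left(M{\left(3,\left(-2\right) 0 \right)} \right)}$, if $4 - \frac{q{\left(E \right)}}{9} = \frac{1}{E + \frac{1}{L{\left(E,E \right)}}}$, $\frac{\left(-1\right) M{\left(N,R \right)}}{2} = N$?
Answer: $\frac{283374}{83} \approx 3414.1$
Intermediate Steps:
$M{\left(N,R \right)} = - 2 N$
$L{\left(p,c \right)} = -4 + p^{2} + 3 c$ ($L{\left(p,c \right)} = -4 + \left(p p + 3 c\right) = -4 + \left(p^{2} + 3 c\right) = -4 + p^{2} + 3 c$)
$q{\left(E \right)} = 36 - \frac{9}{E + \frac{1}{-4 + E^{2} + 3 E}}$
$91 q{\left(M{\left(3,\left(-2\right) 0 \right)} \right)} = 91 \frac{9 \left(8 - 19 \left(\left(-2\right) 3\right) + 4 \left(\left(-2\right) 3\right)^{3} + 11 \left(\left(-2\right) 3\right)^{2}\right)}{1 + \left(\left(-2\right) 3\right)^{3} - 4 \left(\left(-2\right) 3\right) + 3 \left(\left(-2\right) 3\right)^{2}} = 91 \frac{9 \left(8 - -114 + 4 \left(-6\right)^{3} + 11 \left(-6\right)^{2}\right)}{1 + \left(-6\right)^{3} - -24 + 3 \left(-6\right)^{2}} = 91 \frac{9 \left(8 + 114 + 4 \left(-216\right) + 11 \cdot 36\right)}{1 - 216 + 24 + 3 \cdot 36} = 91 \frac{9 \left(8 + 114 - 864 + 396\right)}{1 - 216 + 24 + 108} = 91 \cdot 9 \frac{1}{-83} \left(-346\right) = 91 \cdot 9 \left(- \frac{1}{83}\right) \left(-346\right) = 91 \cdot \frac{3114}{83} = \frac{283374}{83}$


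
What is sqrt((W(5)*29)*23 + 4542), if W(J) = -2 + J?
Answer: 3*sqrt(727) ≈ 80.889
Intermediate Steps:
sqrt((W(5)*29)*23 + 4542) = sqrt(((-2 + 5)*29)*23 + 4542) = sqrt((3*29)*23 + 4542) = sqrt(87*23 + 4542) = sqrt(2001 + 4542) = sqrt(6543) = 3*sqrt(727)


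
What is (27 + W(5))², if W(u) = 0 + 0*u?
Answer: 729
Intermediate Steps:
W(u) = 0 (W(u) = 0 + 0 = 0)
(27 + W(5))² = (27 + 0)² = 27² = 729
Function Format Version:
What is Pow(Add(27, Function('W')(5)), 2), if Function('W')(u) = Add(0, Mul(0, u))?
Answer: 729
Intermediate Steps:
Function('W')(u) = 0 (Function('W')(u) = Add(0, 0) = 0)
Pow(Add(27, Function('W')(5)), 2) = Pow(Add(27, 0), 2) = Pow(27, 2) = 729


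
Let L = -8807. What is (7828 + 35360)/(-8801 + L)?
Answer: -10797/4402 ≈ -2.4527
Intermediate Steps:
(7828 + 35360)/(-8801 + L) = (7828 + 35360)/(-8801 - 8807) = 43188/(-17608) = 43188*(-1/17608) = -10797/4402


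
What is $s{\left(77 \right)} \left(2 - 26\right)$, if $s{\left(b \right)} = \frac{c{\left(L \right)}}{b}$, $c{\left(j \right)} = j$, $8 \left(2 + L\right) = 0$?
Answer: $\frac{48}{77} \approx 0.62338$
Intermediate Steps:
$L = -2$ ($L = -2 + \frac{1}{8} \cdot 0 = -2 + 0 = -2$)
$s{\left(b \right)} = - \frac{2}{b}$
$s{\left(77 \right)} \left(2 - 26\right) = - \frac{2}{77} \left(2 - 26\right) = \left(-2\right) \frac{1}{77} \left(2 - 26\right) = \left(- \frac{2}{77}\right) \left(-24\right) = \frac{48}{77}$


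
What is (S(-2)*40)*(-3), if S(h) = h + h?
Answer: 480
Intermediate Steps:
S(h) = 2*h
(S(-2)*40)*(-3) = ((2*(-2))*40)*(-3) = -4*40*(-3) = -160*(-3) = 480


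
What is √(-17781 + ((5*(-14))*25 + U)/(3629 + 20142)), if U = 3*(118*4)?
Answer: I*√10047347640935/23771 ≈ 133.35*I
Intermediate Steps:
U = 1416 (U = 3*472 = 1416)
√(-17781 + ((5*(-14))*25 + U)/(3629 + 20142)) = √(-17781 + ((5*(-14))*25 + 1416)/(3629 + 20142)) = √(-17781 + (-70*25 + 1416)/23771) = √(-17781 + (-1750 + 1416)*(1/23771)) = √(-17781 - 334*1/23771) = √(-17781 - 334/23771) = √(-422672485/23771) = I*√10047347640935/23771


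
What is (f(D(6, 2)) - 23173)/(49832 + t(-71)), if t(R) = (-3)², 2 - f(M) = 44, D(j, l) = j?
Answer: -23215/49841 ≈ -0.46578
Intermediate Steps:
f(M) = -42 (f(M) = 2 - 1*44 = 2 - 44 = -42)
t(R) = 9
(f(D(6, 2)) - 23173)/(49832 + t(-71)) = (-42 - 23173)/(49832 + 9) = -23215/49841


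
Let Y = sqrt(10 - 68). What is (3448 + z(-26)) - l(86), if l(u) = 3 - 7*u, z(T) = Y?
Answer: 4047 + I*sqrt(58) ≈ 4047.0 + 7.6158*I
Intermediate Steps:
Y = I*sqrt(58) (Y = sqrt(-58) = I*sqrt(58) ≈ 7.6158*I)
z(T) = I*sqrt(58)
(3448 + z(-26)) - l(86) = (3448 + I*sqrt(58)) - (3 - 7*86) = (3448 + I*sqrt(58)) - (3 - 602) = (3448 + I*sqrt(58)) - 1*(-599) = (3448 + I*sqrt(58)) + 599 = 4047 + I*sqrt(58)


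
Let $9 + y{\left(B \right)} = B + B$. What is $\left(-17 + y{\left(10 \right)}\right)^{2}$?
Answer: $36$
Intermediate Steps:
$y{\left(B \right)} = -9 + 2 B$ ($y{\left(B \right)} = -9 + \left(B + B\right) = -9 + 2 B$)
$\left(-17 + y{\left(10 \right)}\right)^{2} = \left(-17 + \left(-9 + 2 \cdot 10\right)\right)^{2} = \left(-17 + \left(-9 + 20\right)\right)^{2} = \left(-17 + 11\right)^{2} = \left(-6\right)^{2} = 36$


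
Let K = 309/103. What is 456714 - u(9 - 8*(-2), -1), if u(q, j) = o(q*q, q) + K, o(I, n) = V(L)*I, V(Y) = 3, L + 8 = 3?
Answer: 454836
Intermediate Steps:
L = -5 (L = -8 + 3 = -5)
o(I, n) = 3*I
K = 3 (K = 309*(1/103) = 3)
u(q, j) = 3 + 3*q² (u(q, j) = 3*(q*q) + 3 = 3*q² + 3 = 3 + 3*q²)
456714 - u(9 - 8*(-2), -1) = 456714 - (3 + 3*(9 - 8*(-2))²) = 456714 - (3 + 3*(9 + 16)²) = 456714 - (3 + 3*25²) = 456714 - (3 + 3*625) = 456714 - (3 + 1875) = 456714 - 1*1878 = 456714 - 1878 = 454836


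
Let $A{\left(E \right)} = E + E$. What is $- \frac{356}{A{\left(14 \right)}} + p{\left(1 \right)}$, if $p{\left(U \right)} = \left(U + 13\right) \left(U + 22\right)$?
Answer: $\frac{2165}{7} \approx 309.29$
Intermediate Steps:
$A{\left(E \right)} = 2 E$
$p{\left(U \right)} = \left(13 + U\right) \left(22 + U\right)$
$- \frac{356}{A{\left(14 \right)}} + p{\left(1 \right)} = - \frac{356}{2 \cdot 14} + \left(286 + 1^{2} + 35 \cdot 1\right) = - \frac{356}{28} + \left(286 + 1 + 35\right) = \left(-356\right) \frac{1}{28} + 322 = - \frac{89}{7} + 322 = \frac{2165}{7}$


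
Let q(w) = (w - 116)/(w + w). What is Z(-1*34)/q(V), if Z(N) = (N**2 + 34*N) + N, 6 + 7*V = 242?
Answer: 1003/36 ≈ 27.861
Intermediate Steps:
V = 236/7 (V = -6/7 + (1/7)*242 = -6/7 + 242/7 = 236/7 ≈ 33.714)
q(w) = (-116 + w)/(2*w) (q(w) = (-116 + w)/((2*w)) = (-116 + w)*(1/(2*w)) = (-116 + w)/(2*w))
Z(N) = N**2 + 35*N
Z(-1*34)/q(V) = ((-1*34)*(35 - 1*34))/(((-116 + 236/7)/(2*(236/7)))) = (-34*(35 - 34))/(((1/2)*(7/236)*(-576/7))) = (-34*1)/(-72/59) = -34*(-59/72) = 1003/36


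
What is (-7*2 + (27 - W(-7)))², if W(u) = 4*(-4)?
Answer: 841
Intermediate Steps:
W(u) = -16
(-7*2 + (27 - W(-7)))² = (-7*2 + (27 - 1*(-16)))² = (-14 + (27 + 16))² = (-14 + 43)² = 29² = 841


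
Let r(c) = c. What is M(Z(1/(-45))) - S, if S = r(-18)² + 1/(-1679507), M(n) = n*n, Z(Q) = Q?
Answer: -1101922861168/3401001675 ≈ -324.00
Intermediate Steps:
M(n) = n²
S = 544160267/1679507 (S = (-18)² + 1/(-1679507) = 324 - 1/1679507 = 544160267/1679507 ≈ 324.00)
M(Z(1/(-45))) - S = (1/(-45))² - 1*544160267/1679507 = (-1/45)² - 544160267/1679507 = 1/2025 - 544160267/1679507 = -1101922861168/3401001675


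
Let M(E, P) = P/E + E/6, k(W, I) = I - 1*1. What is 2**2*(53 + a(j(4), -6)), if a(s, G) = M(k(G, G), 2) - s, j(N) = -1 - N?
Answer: 4750/21 ≈ 226.19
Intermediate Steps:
k(W, I) = -1 + I (k(W, I) = I - 1 = -1 + I)
M(E, P) = E/6 + P/E (M(E, P) = P/E + E*(1/6) = P/E + E/6 = E/6 + P/E)
a(s, G) = -1/6 - s + 2/(-1 + G) + G/6 (a(s, G) = ((-1 + G)/6 + 2/(-1 + G)) - s = ((-1/6 + G/6) + 2/(-1 + G)) - s = (-1/6 + 2/(-1 + G) + G/6) - s = -1/6 - s + 2/(-1 + G) + G/6)
2**2*(53 + a(j(4), -6)) = 2**2*(53 + (12 + (-1 - 6)*(-1 - 6 - 6*(-1 - 1*4)))/(6*(-1 - 6))) = 4*(53 + (1/6)*(12 - 7*(-1 - 6 - 6*(-1 - 4)))/(-7)) = 4*(53 + (1/6)*(-1/7)*(12 - 7*(-1 - 6 - 6*(-5)))) = 4*(53 + (1/6)*(-1/7)*(12 - 7*(-1 - 6 + 30))) = 4*(53 + (1/6)*(-1/7)*(12 - 7*23)) = 4*(53 + (1/6)*(-1/7)*(12 - 161)) = 4*(53 + (1/6)*(-1/7)*(-149)) = 4*(53 + 149/42) = 4*(2375/42) = 4750/21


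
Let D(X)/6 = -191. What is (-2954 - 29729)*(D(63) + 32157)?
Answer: -1013532513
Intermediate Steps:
D(X) = -1146 (D(X) = 6*(-191) = -1146)
(-2954 - 29729)*(D(63) + 32157) = (-2954 - 29729)*(-1146 + 32157) = -32683*31011 = -1013532513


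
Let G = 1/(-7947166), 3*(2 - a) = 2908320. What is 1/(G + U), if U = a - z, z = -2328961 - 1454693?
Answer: 7947166/22365041711855 ≈ 3.5534e-7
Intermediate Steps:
a = -969438 (a = 2 - ⅓*2908320 = 2 - 969440 = -969438)
z = -3783654
G = -1/7947166 ≈ -1.2583e-7
U = 2814216 (U = -969438 - 1*(-3783654) = -969438 + 3783654 = 2814216)
1/(G + U) = 1/(-1/7947166 + 2814216) = 1/(22365041711855/7947166) = 7947166/22365041711855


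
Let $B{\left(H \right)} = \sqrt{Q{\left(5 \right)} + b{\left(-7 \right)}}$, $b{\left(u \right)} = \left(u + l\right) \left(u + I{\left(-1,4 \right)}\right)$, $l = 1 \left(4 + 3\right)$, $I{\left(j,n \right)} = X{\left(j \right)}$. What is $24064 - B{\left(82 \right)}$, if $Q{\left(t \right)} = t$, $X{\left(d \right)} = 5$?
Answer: $24064 - \sqrt{5} \approx 24062.0$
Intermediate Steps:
$I{\left(j,n \right)} = 5$
$l = 7$ ($l = 1 \cdot 7 = 7$)
$b{\left(u \right)} = \left(5 + u\right) \left(7 + u\right)$ ($b{\left(u \right)} = \left(u + 7\right) \left(u + 5\right) = \left(7 + u\right) \left(5 + u\right) = \left(5 + u\right) \left(7 + u\right)$)
$B{\left(H \right)} = \sqrt{5}$ ($B{\left(H \right)} = \sqrt{5 + \left(35 + \left(-7\right)^{2} + 12 \left(-7\right)\right)} = \sqrt{5 + \left(35 + 49 - 84\right)} = \sqrt{5 + 0} = \sqrt{5}$)
$24064 - B{\left(82 \right)} = 24064 - \sqrt{5}$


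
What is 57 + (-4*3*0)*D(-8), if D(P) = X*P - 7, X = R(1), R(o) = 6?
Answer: 57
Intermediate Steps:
X = 6
D(P) = -7 + 6*P (D(P) = 6*P - 7 = -7 + 6*P)
57 + (-4*3*0)*D(-8) = 57 + (-4*3*0)*(-7 + 6*(-8)) = 57 + (-12*0)*(-7 - 48) = 57 + 0*(-55) = 57 + 0 = 57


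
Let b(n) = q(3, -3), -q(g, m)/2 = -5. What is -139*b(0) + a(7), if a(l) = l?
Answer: -1383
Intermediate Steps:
q(g, m) = 10 (q(g, m) = -2*(-5) = 10)
b(n) = 10
-139*b(0) + a(7) = -139*10 + 7 = -1390 + 7 = -1383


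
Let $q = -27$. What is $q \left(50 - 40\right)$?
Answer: $-270$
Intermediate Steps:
$q \left(50 - 40\right) = - 27 \left(50 - 40\right) = \left(-27\right) 10 = -270$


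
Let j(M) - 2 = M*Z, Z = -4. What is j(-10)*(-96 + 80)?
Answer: -672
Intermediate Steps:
j(M) = 2 - 4*M (j(M) = 2 + M*(-4) = 2 - 4*M)
j(-10)*(-96 + 80) = (2 - 4*(-10))*(-96 + 80) = (2 + 40)*(-16) = 42*(-16) = -672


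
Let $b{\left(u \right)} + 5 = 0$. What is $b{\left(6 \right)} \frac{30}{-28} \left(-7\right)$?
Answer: $- \frac{75}{2} \approx -37.5$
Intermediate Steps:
$b{\left(u \right)} = -5$ ($b{\left(u \right)} = -5 + 0 = -5$)
$b{\left(6 \right)} \frac{30}{-28} \left(-7\right) = - 5 \frac{30}{-28} \left(-7\right) = - 5 \cdot 30 \left(- \frac{1}{28}\right) \left(-7\right) = \left(-5\right) \left(- \frac{15}{14}\right) \left(-7\right) = \frac{75}{14} \left(-7\right) = - \frac{75}{2}$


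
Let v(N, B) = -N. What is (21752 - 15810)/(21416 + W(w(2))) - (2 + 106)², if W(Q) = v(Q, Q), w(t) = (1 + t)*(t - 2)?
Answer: -124895141/10708 ≈ -11664.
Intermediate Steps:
w(t) = (1 + t)*(-2 + t)
W(Q) = -Q
(21752 - 15810)/(21416 + W(w(2))) - (2 + 106)² = (21752 - 15810)/(21416 - (-2 + 2² - 1*2)) - (2 + 106)² = 5942/(21416 - (-2 + 4 - 2)) - 1*108² = 5942/(21416 - 1*0) - 1*11664 = 5942/(21416 + 0) - 11664 = 5942/21416 - 11664 = 5942*(1/21416) - 11664 = 2971/10708 - 11664 = -124895141/10708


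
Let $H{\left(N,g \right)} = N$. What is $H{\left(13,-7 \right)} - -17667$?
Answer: $17680$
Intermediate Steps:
$H{\left(13,-7 \right)} - -17667 = 13 - -17667 = 13 + 17667 = 17680$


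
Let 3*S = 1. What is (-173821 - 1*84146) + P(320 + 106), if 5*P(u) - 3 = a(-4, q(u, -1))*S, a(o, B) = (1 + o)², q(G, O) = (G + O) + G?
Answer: -1289829/5 ≈ -2.5797e+5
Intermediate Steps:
S = ⅓ (S = (⅓)*1 = ⅓ ≈ 0.33333)
q(G, O) = O + 2*G
P(u) = 6/5 (P(u) = ⅗ + ((1 - 4)²*(⅓))/5 = ⅗ + ((-3)²*(⅓))/5 = ⅗ + (9*(⅓))/5 = ⅗ + (⅕)*3 = ⅗ + ⅗ = 6/5)
(-173821 - 1*84146) + P(320 + 106) = (-173821 - 1*84146) + 6/5 = (-173821 - 84146) + 6/5 = -257967 + 6/5 = -1289829/5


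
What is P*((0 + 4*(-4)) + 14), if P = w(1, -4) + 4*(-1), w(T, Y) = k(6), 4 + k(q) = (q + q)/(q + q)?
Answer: 14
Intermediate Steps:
k(q) = -3 (k(q) = -4 + (q + q)/(q + q) = -4 + (2*q)/((2*q)) = -4 + (2*q)*(1/(2*q)) = -4 + 1 = -3)
w(T, Y) = -3
P = -7 (P = -3 + 4*(-1) = -3 - 4 = -7)
P*((0 + 4*(-4)) + 14) = -7*((0 + 4*(-4)) + 14) = -7*((0 - 16) + 14) = -7*(-16 + 14) = -7*(-2) = 14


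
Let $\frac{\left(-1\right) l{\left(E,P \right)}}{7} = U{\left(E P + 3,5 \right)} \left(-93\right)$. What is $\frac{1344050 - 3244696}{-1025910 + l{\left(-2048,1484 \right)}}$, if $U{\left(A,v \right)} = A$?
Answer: $\frac{1900646}{1979563989} \approx 0.00096013$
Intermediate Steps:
$l{\left(E,P \right)} = 1953 + 651 E P$ ($l{\left(E,P \right)} = - 7 \left(E P + 3\right) \left(-93\right) = - 7 \left(3 + E P\right) \left(-93\right) = - 7 \left(-279 - 93 E P\right) = 1953 + 651 E P$)
$\frac{1344050 - 3244696}{-1025910 + l{\left(-2048,1484 \right)}} = \frac{1344050 - 3244696}{-1025910 + \left(1953 + 651 \left(-2048\right) 1484\right)} = - \frac{1900646}{-1025910 + \left(1953 - 1978540032\right)} = - \frac{1900646}{-1025910 - 1978538079} = - \frac{1900646}{-1979563989} = \left(-1900646\right) \left(- \frac{1}{1979563989}\right) = \frac{1900646}{1979563989}$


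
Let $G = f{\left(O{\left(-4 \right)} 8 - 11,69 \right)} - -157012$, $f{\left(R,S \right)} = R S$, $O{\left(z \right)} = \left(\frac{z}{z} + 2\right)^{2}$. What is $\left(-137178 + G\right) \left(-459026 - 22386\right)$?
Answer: $-11574588716$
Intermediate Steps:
$O{\left(z \right)} = 9$ ($O{\left(z \right)} = \left(1 + 2\right)^{2} = 3^{2} = 9$)
$G = 161221$ ($G = \left(9 \cdot 8 - 11\right) 69 - -157012 = \left(72 - 11\right) 69 + 157012 = 61 \cdot 69 + 157012 = 4209 + 157012 = 161221$)
$\left(-137178 + G\right) \left(-459026 - 22386\right) = \left(-137178 + 161221\right) \left(-459026 - 22386\right) = 24043 \left(-481412\right) = -11574588716$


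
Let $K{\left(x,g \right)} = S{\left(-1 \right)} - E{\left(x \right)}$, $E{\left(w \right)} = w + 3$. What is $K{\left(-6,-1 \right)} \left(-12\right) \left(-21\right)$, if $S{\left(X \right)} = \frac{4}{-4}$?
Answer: $504$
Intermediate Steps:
$E{\left(w \right)} = 3 + w$
$S{\left(X \right)} = -1$ ($S{\left(X \right)} = 4 \left(- \frac{1}{4}\right) = -1$)
$K{\left(x,g \right)} = -4 - x$ ($K{\left(x,g \right)} = -1 - \left(3 + x\right) = -4 - x$)
$K{\left(-6,-1 \right)} \left(-12\right) \left(-21\right) = \left(-4 - -6\right) \left(-12\right) \left(-21\right) = \left(-4 + 6\right) \left(-12\right) \left(-21\right) = 2 \left(-12\right) \left(-21\right) = \left(-24\right) \left(-21\right) = 504$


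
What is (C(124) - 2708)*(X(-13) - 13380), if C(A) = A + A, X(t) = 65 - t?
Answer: 32722920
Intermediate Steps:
C(A) = 2*A
(C(124) - 2708)*(X(-13) - 13380) = (2*124 - 2708)*((65 - 1*(-13)) - 13380) = (248 - 2708)*((65 + 13) - 13380) = -2460*(78 - 13380) = -2460*(-13302) = 32722920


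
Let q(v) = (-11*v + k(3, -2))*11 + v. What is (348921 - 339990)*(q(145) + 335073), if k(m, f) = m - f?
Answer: 2837628768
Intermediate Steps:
q(v) = 55 - 120*v (q(v) = (-11*v + (3 - 1*(-2)))*11 + v = (-11*v + (3 + 2))*11 + v = (-11*v + 5)*11 + v = (5 - 11*v)*11 + v = (55 - 121*v) + v = 55 - 120*v)
(348921 - 339990)*(q(145) + 335073) = (348921 - 339990)*((55 - 120*145) + 335073) = 8931*((55 - 17400) + 335073) = 8931*(-17345 + 335073) = 8931*317728 = 2837628768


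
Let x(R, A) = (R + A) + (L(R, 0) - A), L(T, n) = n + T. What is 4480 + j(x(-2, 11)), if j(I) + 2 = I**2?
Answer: 4494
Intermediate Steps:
L(T, n) = T + n
x(R, A) = 2*R (x(R, A) = (R + A) + ((R + 0) - A) = (A + R) + (R - A) = 2*R)
j(I) = -2 + I**2
4480 + j(x(-2, 11)) = 4480 + (-2 + (2*(-2))**2) = 4480 + (-2 + (-4)**2) = 4480 + (-2 + 16) = 4480 + 14 = 4494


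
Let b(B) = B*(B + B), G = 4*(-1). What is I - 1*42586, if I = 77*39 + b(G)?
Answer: -39551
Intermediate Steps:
G = -4
b(B) = 2*B**2 (b(B) = B*(2*B) = 2*B**2)
I = 3035 (I = 77*39 + 2*(-4)**2 = 3003 + 2*16 = 3003 + 32 = 3035)
I - 1*42586 = 3035 - 1*42586 = 3035 - 42586 = -39551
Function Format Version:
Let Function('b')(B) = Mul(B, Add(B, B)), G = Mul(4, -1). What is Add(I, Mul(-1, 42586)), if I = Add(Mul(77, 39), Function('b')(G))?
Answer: -39551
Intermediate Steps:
G = -4
Function('b')(B) = Mul(2, Pow(B, 2)) (Function('b')(B) = Mul(B, Mul(2, B)) = Mul(2, Pow(B, 2)))
I = 3035 (I = Add(Mul(77, 39), Mul(2, Pow(-4, 2))) = Add(3003, Mul(2, 16)) = Add(3003, 32) = 3035)
Add(I, Mul(-1, 42586)) = Add(3035, Mul(-1, 42586)) = Add(3035, -42586) = -39551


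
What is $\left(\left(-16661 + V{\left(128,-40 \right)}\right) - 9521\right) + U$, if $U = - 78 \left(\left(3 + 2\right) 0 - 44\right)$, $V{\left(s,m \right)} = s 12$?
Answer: $-21214$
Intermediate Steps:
$V{\left(s,m \right)} = 12 s$
$U = 3432$ ($U = - 78 \left(5 \cdot 0 - 44\right) = - 78 \left(0 - 44\right) = \left(-78\right) \left(-44\right) = 3432$)
$\left(\left(-16661 + V{\left(128,-40 \right)}\right) - 9521\right) + U = \left(\left(-16661 + 12 \cdot 128\right) - 9521\right) + 3432 = \left(\left(-16661 + 1536\right) - 9521\right) + 3432 = \left(-15125 - 9521\right) + 3432 = -24646 + 3432 = -21214$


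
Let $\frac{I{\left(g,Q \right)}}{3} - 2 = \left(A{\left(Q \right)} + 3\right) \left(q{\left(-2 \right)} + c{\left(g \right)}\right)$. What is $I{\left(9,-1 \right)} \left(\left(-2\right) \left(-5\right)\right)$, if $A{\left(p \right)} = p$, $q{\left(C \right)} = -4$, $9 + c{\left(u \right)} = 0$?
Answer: $-720$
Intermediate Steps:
$c{\left(u \right)} = -9$ ($c{\left(u \right)} = -9 + 0 = -9$)
$I{\left(g,Q \right)} = -111 - 39 Q$ ($I{\left(g,Q \right)} = 6 + 3 \left(Q + 3\right) \left(-4 - 9\right) = 6 + 3 \left(3 + Q\right) \left(-13\right) = 6 + 3 \left(-39 - 13 Q\right) = 6 - \left(117 + 39 Q\right) = -111 - 39 Q$)
$I{\left(9,-1 \right)} \left(\left(-2\right) \left(-5\right)\right) = \left(-111 - -39\right) \left(\left(-2\right) \left(-5\right)\right) = \left(-111 + 39\right) 10 = \left(-72\right) 10 = -720$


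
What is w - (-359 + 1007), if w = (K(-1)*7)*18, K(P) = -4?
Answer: -1152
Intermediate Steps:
w = -504 (w = -4*7*18 = -28*18 = -504)
w - (-359 + 1007) = -504 - (-359 + 1007) = -504 - 1*648 = -504 - 648 = -1152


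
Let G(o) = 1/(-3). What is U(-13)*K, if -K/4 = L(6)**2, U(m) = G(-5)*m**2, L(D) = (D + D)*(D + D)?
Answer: 4672512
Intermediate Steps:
G(o) = -1/3
L(D) = 4*D**2 (L(D) = (2*D)*(2*D) = 4*D**2)
U(m) = -m**2/3
K = -82944 (K = -4*(4*6**2)**2 = -4*(4*36)**2 = -4*144**2 = -4*20736 = -82944)
U(-13)*K = -1/3*(-13)**2*(-82944) = -1/3*169*(-82944) = -169/3*(-82944) = 4672512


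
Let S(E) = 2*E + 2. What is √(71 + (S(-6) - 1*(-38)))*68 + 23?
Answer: 23 + 204*√11 ≈ 699.59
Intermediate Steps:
S(E) = 2 + 2*E
√(71 + (S(-6) - 1*(-38)))*68 + 23 = √(71 + ((2 + 2*(-6)) - 1*(-38)))*68 + 23 = √(71 + ((2 - 12) + 38))*68 + 23 = √(71 + (-10 + 38))*68 + 23 = √(71 + 28)*68 + 23 = √99*68 + 23 = (3*√11)*68 + 23 = 204*√11 + 23 = 23 + 204*√11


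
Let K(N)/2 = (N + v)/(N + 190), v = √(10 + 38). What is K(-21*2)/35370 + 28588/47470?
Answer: 249412219/414156762 + √3/654345 ≈ 0.60222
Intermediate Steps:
v = 4*√3 (v = √48 = 4*√3 ≈ 6.9282)
K(N) = 2*(N + 4*√3)/(190 + N) (K(N) = 2*((N + 4*√3)/(N + 190)) = 2*((N + 4*√3)/(190 + N)) = 2*(N + 4*√3)/(190 + N))
K(-21*2)/35370 + 28588/47470 = (2*(-21*2 + 4*√3)/(190 - 21*2))/35370 + 28588/47470 = (2*(-42 + 4*√3)/(190 - 42))*(1/35370) + 28588*(1/47470) = (2*(-42 + 4*√3)/148)*(1/35370) + 14294/23735 = (2*(1/148)*(-42 + 4*√3))*(1/35370) + 14294/23735 = (-21/37 + 2*√3/37)*(1/35370) + 14294/23735 = (-7/436230 + √3/654345) + 14294/23735 = 249412219/414156762 + √3/654345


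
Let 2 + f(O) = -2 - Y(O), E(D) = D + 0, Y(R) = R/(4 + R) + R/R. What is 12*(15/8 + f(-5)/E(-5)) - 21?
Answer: 51/2 ≈ 25.500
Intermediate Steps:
Y(R) = 1 + R/(4 + R) (Y(R) = R/(4 + R) + 1 = 1 + R/(4 + R))
E(D) = D
f(O) = -4 - 2*(2 + O)/(4 + O) (f(O) = -2 + (-2 - 2*(2 + O)/(4 + O)) = -4 - 2*(2 + O)/(4 + O))
12*(15/8 + f(-5)/E(-5)) - 21 = 12*(15/8 + (2*(-10 - 3*(-5))/(4 - 5))/(-5)) - 21 = 12*(15*(⅛) + (2*(-10 + 15)/(-1))*(-⅕)) - 21 = 12*(15/8 + (2*(-1)*5)*(-⅕)) - 21 = 12*(15/8 - 10*(-⅕)) - 21 = 12*(15/8 + 2) - 21 = 12*(31/8) - 21 = 93/2 - 21 = 51/2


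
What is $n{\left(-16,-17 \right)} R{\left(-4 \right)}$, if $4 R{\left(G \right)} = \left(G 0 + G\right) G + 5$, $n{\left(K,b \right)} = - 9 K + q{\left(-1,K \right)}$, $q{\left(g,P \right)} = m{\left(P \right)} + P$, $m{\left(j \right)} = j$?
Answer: $588$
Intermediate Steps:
$q{\left(g,P \right)} = 2 P$ ($q{\left(g,P \right)} = P + P = 2 P$)
$n{\left(K,b \right)} = - 7 K$ ($n{\left(K,b \right)} = - 9 K + 2 K = - 7 K$)
$R{\left(G \right)} = \frac{5}{4} + \frac{G^{2}}{4}$ ($R{\left(G \right)} = \frac{\left(G 0 + G\right) G + 5}{4} = \frac{\left(0 + G\right) G + 5}{4} = \frac{G G + 5}{4} = \frac{G^{2} + 5}{4} = \frac{5 + G^{2}}{4} = \frac{5}{4} + \frac{G^{2}}{4}$)
$n{\left(-16,-17 \right)} R{\left(-4 \right)} = \left(-7\right) \left(-16\right) \left(\frac{5}{4} + \frac{\left(-4\right)^{2}}{4}\right) = 112 \left(\frac{5}{4} + \frac{1}{4} \cdot 16\right) = 112 \left(\frac{5}{4} + 4\right) = 112 \cdot \frac{21}{4} = 588$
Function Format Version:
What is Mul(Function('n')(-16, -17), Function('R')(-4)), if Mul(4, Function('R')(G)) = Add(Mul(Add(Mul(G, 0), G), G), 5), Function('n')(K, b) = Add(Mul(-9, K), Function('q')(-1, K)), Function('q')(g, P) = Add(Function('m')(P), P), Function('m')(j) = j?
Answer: 588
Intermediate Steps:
Function('q')(g, P) = Mul(2, P) (Function('q')(g, P) = Add(P, P) = Mul(2, P))
Function('n')(K, b) = Mul(-7, K) (Function('n')(K, b) = Add(Mul(-9, K), Mul(2, K)) = Mul(-7, K))
Function('R')(G) = Add(Rational(5, 4), Mul(Rational(1, 4), Pow(G, 2))) (Function('R')(G) = Mul(Rational(1, 4), Add(Mul(Add(Mul(G, 0), G), G), 5)) = Mul(Rational(1, 4), Add(Mul(Add(0, G), G), 5)) = Mul(Rational(1, 4), Add(Mul(G, G), 5)) = Mul(Rational(1, 4), Add(Pow(G, 2), 5)) = Mul(Rational(1, 4), Add(5, Pow(G, 2))) = Add(Rational(5, 4), Mul(Rational(1, 4), Pow(G, 2))))
Mul(Function('n')(-16, -17), Function('R')(-4)) = Mul(Mul(-7, -16), Add(Rational(5, 4), Mul(Rational(1, 4), Pow(-4, 2)))) = Mul(112, Add(Rational(5, 4), Mul(Rational(1, 4), 16))) = Mul(112, Add(Rational(5, 4), 4)) = Mul(112, Rational(21, 4)) = 588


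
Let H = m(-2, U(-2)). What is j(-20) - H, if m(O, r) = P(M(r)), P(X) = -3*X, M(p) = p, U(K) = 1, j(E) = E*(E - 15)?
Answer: 703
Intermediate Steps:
j(E) = E*(-15 + E)
m(O, r) = -3*r
H = -3 (H = -3*1 = -3)
j(-20) - H = -20*(-15 - 20) - 1*(-3) = -20*(-35) + 3 = 700 + 3 = 703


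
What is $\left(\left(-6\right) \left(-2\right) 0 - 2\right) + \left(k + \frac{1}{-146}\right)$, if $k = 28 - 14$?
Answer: $\frac{1751}{146} \approx 11.993$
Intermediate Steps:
$k = 14$ ($k = 28 - 14 = 14$)
$\left(\left(-6\right) \left(-2\right) 0 - 2\right) + \left(k + \frac{1}{-146}\right) = \left(\left(-6\right) \left(-2\right) 0 - 2\right) + \left(14 + \frac{1}{-146}\right) = \left(12 \cdot 0 - 2\right) + \left(14 - \frac{1}{146}\right) = \left(0 - 2\right) + \frac{2043}{146} = -2 + \frac{2043}{146} = \frac{1751}{146}$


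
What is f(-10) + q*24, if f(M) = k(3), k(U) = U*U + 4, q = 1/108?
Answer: 119/9 ≈ 13.222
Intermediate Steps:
q = 1/108 ≈ 0.0092593
k(U) = 4 + U² (k(U) = U² + 4 = 4 + U²)
f(M) = 13 (f(M) = 4 + 3² = 4 + 9 = 13)
f(-10) + q*24 = 13 + (1/108)*24 = 13 + 2/9 = 119/9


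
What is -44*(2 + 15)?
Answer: -748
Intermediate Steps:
-44*(2 + 15) = -44*17 = -748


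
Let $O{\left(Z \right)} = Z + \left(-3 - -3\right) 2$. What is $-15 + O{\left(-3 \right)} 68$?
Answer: $-219$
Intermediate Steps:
$O{\left(Z \right)} = Z$ ($O{\left(Z \right)} = Z + \left(-3 + 3\right) 2 = Z + 0 \cdot 2 = Z + 0 = Z$)
$-15 + O{\left(-3 \right)} 68 = -15 - 204 = -219$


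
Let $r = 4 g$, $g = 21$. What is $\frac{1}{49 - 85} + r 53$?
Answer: $\frac{160271}{36} \approx 4452.0$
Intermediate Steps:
$r = 84$ ($r = 4 \cdot 21 = 84$)
$\frac{1}{49 - 85} + r 53 = \frac{1}{49 - 85} + 84 \cdot 53 = \frac{1}{-36} + 4452 = - \frac{1}{36} + 4452 = \frac{160271}{36}$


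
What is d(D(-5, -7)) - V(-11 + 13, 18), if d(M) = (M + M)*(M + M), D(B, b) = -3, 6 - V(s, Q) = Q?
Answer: 48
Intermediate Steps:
V(s, Q) = 6 - Q
d(M) = 4*M² (d(M) = (2*M)*(2*M) = 4*M²)
d(D(-5, -7)) - V(-11 + 13, 18) = 4*(-3)² - (6 - 1*18) = 4*9 - (6 - 18) = 36 - 1*(-12) = 36 + 12 = 48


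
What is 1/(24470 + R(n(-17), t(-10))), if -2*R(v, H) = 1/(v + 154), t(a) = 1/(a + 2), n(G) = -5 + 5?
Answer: 308/7536759 ≈ 4.0866e-5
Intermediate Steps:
n(G) = 0
t(a) = 1/(2 + a)
R(v, H) = -1/(2*(154 + v)) (R(v, H) = -1/(2*(v + 154)) = -1/(2*(154 + v)))
1/(24470 + R(n(-17), t(-10))) = 1/(24470 - 1/(308 + 2*0)) = 1/(24470 - 1/(308 + 0)) = 1/(24470 - 1/308) = 1/(7536759/308) = 308/7536759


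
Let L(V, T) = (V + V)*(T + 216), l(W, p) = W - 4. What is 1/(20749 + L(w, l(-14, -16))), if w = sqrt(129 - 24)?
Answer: 20749/414055321 - 396*sqrt(105)/414055321 ≈ 4.0312e-5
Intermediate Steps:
l(W, p) = -4 + W
w = sqrt(105) ≈ 10.247
L(V, T) = 2*V*(216 + T) (L(V, T) = (2*V)*(216 + T) = 2*V*(216 + T))
1/(20749 + L(w, l(-14, -16))) = 1/(20749 + 2*sqrt(105)*(216 + (-4 - 14))) = 1/(20749 + 2*sqrt(105)*(216 - 18)) = 1/(20749 + 2*sqrt(105)*198) = 1/(20749 + 396*sqrt(105))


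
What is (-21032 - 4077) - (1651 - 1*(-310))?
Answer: -27070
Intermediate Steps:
(-21032 - 4077) - (1651 - 1*(-310)) = -25109 - (1651 + 310) = -25109 - 1*1961 = -25109 - 1961 = -27070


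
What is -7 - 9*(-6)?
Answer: 47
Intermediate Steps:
-7 - 9*(-6) = -7 + 54 = 47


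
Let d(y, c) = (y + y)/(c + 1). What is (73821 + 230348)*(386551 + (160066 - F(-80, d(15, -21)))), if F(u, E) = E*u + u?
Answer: 166251779513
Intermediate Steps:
d(y, c) = 2*y/(1 + c) (d(y, c) = (2*y)/(1 + c) = 2*y/(1 + c))
F(u, E) = u + E*u
(73821 + 230348)*(386551 + (160066 - F(-80, d(15, -21)))) = (73821 + 230348)*(386551 + (160066 - (-80)*(1 + 2*15/(1 - 21)))) = 304169*(386551 + (160066 - (-80)*(1 + 2*15/(-20)))) = 304169*(386551 + (160066 - (-80)*(1 + 2*15*(-1/20)))) = 304169*(386551 + (160066 - (-80)*(1 - 3/2))) = 304169*(386551 + (160066 - (-80)*(-1)/2)) = 304169*(386551 + (160066 - 1*40)) = 304169*(386551 + (160066 - 40)) = 304169*(386551 + 160026) = 304169*546577 = 166251779513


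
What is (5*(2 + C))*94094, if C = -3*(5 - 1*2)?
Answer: -3293290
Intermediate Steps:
C = -9 (C = -3*(5 - 2) = -3*3 = -9)
(5*(2 + C))*94094 = (5*(2 - 9))*94094 = (5*(-7))*94094 = -35*94094 = -3293290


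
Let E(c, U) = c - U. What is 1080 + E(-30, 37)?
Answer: 1013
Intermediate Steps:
1080 + E(-30, 37) = 1080 + (-30 - 1*37) = 1080 + (-30 - 37) = 1080 - 67 = 1013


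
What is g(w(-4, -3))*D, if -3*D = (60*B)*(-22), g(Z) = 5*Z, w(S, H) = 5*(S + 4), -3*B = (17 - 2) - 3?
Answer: 0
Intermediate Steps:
B = -4 (B = -((17 - 2) - 3)/3 = -(15 - 3)/3 = -⅓*12 = -4)
w(S, H) = 20 + 5*S (w(S, H) = 5*(4 + S) = 20 + 5*S)
D = -1760 (D = -60*(-4)*(-22)/3 = -(-80)*(-22) = -⅓*5280 = -1760)
g(w(-4, -3))*D = (5*(20 + 5*(-4)))*(-1760) = (5*(20 - 20))*(-1760) = (5*0)*(-1760) = 0*(-1760) = 0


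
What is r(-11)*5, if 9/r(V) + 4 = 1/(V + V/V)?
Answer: -450/41 ≈ -10.976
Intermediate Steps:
r(V) = 9/(-4 + 1/(1 + V)) (r(V) = 9/(-4 + 1/(V + V/V)) = 9/(-4 + 1/(V + 1)) = 9/(-4 + 1/(1 + V)))
r(-11)*5 = (9*(-1 - 1*(-11))/(3 + 4*(-11)))*5 = (9*(-1 + 11)/(3 - 44))*5 = (9*10/(-41))*5 = (9*(-1/41)*10)*5 = -90/41*5 = -450/41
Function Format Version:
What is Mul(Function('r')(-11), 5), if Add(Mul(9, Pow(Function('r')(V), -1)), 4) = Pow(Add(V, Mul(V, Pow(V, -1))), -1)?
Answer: Rational(-450, 41) ≈ -10.976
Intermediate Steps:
Function('r')(V) = Mul(9, Pow(Add(-4, Pow(Add(1, V), -1)), -1)) (Function('r')(V) = Mul(9, Pow(Add(-4, Pow(Add(V, Mul(V, Pow(V, -1))), -1)), -1)) = Mul(9, Pow(Add(-4, Pow(Add(V, 1), -1)), -1)) = Mul(9, Pow(Add(-4, Pow(Add(1, V), -1)), -1)))
Mul(Function('r')(-11), 5) = Mul(Mul(9, Pow(Add(3, Mul(4, -11)), -1), Add(-1, Mul(-1, -11))), 5) = Mul(Mul(9, Pow(Add(3, -44), -1), Add(-1, 11)), 5) = Mul(Mul(9, Pow(-41, -1), 10), 5) = Mul(Mul(9, Rational(-1, 41), 10), 5) = Mul(Rational(-90, 41), 5) = Rational(-450, 41)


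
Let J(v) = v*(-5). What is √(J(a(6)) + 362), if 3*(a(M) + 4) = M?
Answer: 2*√93 ≈ 19.287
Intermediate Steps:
a(M) = -4 + M/3
J(v) = -5*v
√(J(a(6)) + 362) = √(-5*(-4 + (⅓)*6) + 362) = √(-5*(-4 + 2) + 362) = √(-5*(-2) + 362) = √(10 + 362) = √372 = 2*√93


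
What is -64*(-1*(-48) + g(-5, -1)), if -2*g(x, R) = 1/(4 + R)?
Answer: -9184/3 ≈ -3061.3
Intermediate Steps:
g(x, R) = -1/(2*(4 + R))
-64*(-1*(-48) + g(-5, -1)) = -64*(-1*(-48) - 1/(8 + 2*(-1))) = -64*(48 - 1/(8 - 2)) = -64*(48 - 1/6) = -64*(48 - 1*⅙) = -64*(48 - ⅙) = -64*287/6 = -9184/3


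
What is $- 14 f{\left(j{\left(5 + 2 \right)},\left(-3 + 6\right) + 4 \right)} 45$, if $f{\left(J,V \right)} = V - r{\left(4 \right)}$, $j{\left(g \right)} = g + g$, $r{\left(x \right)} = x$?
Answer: $-1890$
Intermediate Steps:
$j{\left(g \right)} = 2 g$
$f{\left(J,V \right)} = -4 + V$ ($f{\left(J,V \right)} = V - 4 = -4 + V$)
$- 14 f{\left(j{\left(5 + 2 \right)},\left(-3 + 6\right) + 4 \right)} 45 = - 14 \left(-4 + \left(\left(-3 + 6\right) + 4\right)\right) 45 = - 14 \left(-4 + \left(3 + 4\right)\right) 45 = - 14 \left(-4 + 7\right) 45 = \left(-14\right) 3 \cdot 45 = \left(-42\right) 45 = -1890$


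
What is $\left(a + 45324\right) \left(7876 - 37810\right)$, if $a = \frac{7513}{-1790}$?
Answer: $- \frac{1214159664249}{895} \approx -1.3566 \cdot 10^{9}$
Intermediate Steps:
$a = - \frac{7513}{1790}$ ($a = 7513 \left(- \frac{1}{1790}\right) = - \frac{7513}{1790} \approx -4.1972$)
$\left(a + 45324\right) \left(7876 - 37810\right) = \left(- \frac{7513}{1790} + 45324\right) \left(7876 - 37810\right) = \frac{81122447}{1790} \left(-29934\right) = - \frac{1214159664249}{895}$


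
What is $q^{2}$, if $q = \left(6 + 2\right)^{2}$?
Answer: $4096$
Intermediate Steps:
$q = 64$ ($q = 8^{2} = 64$)
$q^{2} = 64^{2} = 4096$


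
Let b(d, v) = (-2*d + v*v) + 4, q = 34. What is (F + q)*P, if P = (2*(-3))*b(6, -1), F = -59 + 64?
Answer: 1638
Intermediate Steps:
F = 5
b(d, v) = 4 + v**2 - 2*d (b(d, v) = (-2*d + v**2) + 4 = (v**2 - 2*d) + 4 = 4 + v**2 - 2*d)
P = 42 (P = (2*(-3))*(4 + (-1)**2 - 2*6) = -6*(4 + 1 - 12) = -6*(-7) = 42)
(F + q)*P = (5 + 34)*42 = 39*42 = 1638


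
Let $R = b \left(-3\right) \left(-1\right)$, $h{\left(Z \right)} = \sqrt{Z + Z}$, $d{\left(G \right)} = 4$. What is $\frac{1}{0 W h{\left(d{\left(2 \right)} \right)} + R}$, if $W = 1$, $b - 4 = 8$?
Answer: $\frac{1}{36} \approx 0.027778$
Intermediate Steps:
$b = 12$ ($b = 4 + 8 = 12$)
$h{\left(Z \right)} = \sqrt{2} \sqrt{Z}$ ($h{\left(Z \right)} = \sqrt{2 Z} = \sqrt{2} \sqrt{Z}$)
$R = 36$ ($R = 12 \left(-3\right) \left(-1\right) = \left(-36\right) \left(-1\right) = 36$)
$\frac{1}{0 W h{\left(d{\left(2 \right)} \right)} + R} = \frac{1}{0 \cdot 1 \sqrt{2} \sqrt{4} + 36} = \frac{1}{0 \sqrt{2} \cdot 2 + 36} = \frac{1}{0 \cdot 2 \sqrt{2} + 36} = \frac{1}{0 + 36} = \frac{1}{36}$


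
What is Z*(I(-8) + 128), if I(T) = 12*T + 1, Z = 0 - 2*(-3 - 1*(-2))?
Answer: 66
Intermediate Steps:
Z = 2 (Z = 0 - 2*(-3 + 2) = 0 - 2*(-1) = 0 + 2 = 2)
I(T) = 1 + 12*T
Z*(I(-8) + 128) = 2*((1 + 12*(-8)) + 128) = 2*((1 - 96) + 128) = 2*(-95 + 128) = 2*33 = 66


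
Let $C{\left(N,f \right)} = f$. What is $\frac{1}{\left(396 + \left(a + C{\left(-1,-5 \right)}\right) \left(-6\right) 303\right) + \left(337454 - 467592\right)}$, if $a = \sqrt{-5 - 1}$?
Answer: $\frac{i}{2 \left(- 60326 i + 909 \sqrt{6}\right)} \approx -8.277 \cdot 10^{-6} + 3.055 \cdot 10^{-7} i$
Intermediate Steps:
$a = i \sqrt{6}$ ($a = \sqrt{-6} = i \sqrt{6} \approx 2.4495 i$)
$\frac{1}{\left(396 + \left(a + C{\left(-1,-5 \right)}\right) \left(-6\right) 303\right) + \left(337454 - 467592\right)} = \frac{1}{\left(396 + \left(i \sqrt{6} - 5\right) \left(-6\right) 303\right) + \left(337454 - 467592\right)} = \frac{1}{\left(396 + \left(-5 + i \sqrt{6}\right) \left(-6\right) 303\right) - 130138} = \frac{1}{\left(396 + \left(30 - 6 i \sqrt{6}\right) 303\right) - 130138} = \frac{1}{\left(396 + \left(9090 - 1818 i \sqrt{6}\right)\right) - 130138} = \frac{1}{\left(9486 - 1818 i \sqrt{6}\right) - 130138} = \frac{1}{-120652 - 1818 i \sqrt{6}}$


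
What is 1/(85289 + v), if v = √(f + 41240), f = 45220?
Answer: 85289/7274127061 - 2*√21615/7274127061 ≈ 1.1685e-5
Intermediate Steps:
v = 2*√21615 (v = √(45220 + 41240) = √86460 = 2*√21615 ≈ 294.04)
1/(85289 + v) = 1/(85289 + 2*√21615)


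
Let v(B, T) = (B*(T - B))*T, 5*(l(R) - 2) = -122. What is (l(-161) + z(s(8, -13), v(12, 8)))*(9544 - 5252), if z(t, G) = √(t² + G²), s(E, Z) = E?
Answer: -480704/5 + 34336*√2305 ≈ 1.5523e+6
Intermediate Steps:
l(R) = -112/5 (l(R) = 2 + (⅕)*(-122) = 2 - 122/5 = -112/5)
v(B, T) = B*T*(T - B)
z(t, G) = √(G² + t²)
(l(-161) + z(s(8, -13), v(12, 8)))*(9544 - 5252) = (-112/5 + √((12*8*(8 - 1*12))² + 8²))*(9544 - 5252) = (-112/5 + √((12*8*(8 - 12))² + 64))*4292 = (-112/5 + √((12*8*(-4))² + 64))*4292 = (-112/5 + √((-384)² + 64))*4292 = (-112/5 + √(147456 + 64))*4292 = (-112/5 + √147520)*4292 = (-112/5 + 8*√2305)*4292 = -480704/5 + 34336*√2305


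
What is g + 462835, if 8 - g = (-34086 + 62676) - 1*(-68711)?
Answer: 365542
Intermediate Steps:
g = -97293 (g = 8 - ((-34086 + 62676) - 1*(-68711)) = 8 - (28590 + 68711) = 8 - 1*97301 = 8 - 97301 = -97293)
g + 462835 = -97293 + 462835 = 365542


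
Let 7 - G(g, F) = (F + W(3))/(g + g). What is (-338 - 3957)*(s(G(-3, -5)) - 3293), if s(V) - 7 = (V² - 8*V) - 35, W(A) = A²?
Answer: 128472040/9 ≈ 1.4275e+7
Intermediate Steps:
G(g, F) = 7 - (9 + F)/(2*g) (G(g, F) = 7 - (F + 3²)/(g + g) = 7 - (F + 9)/(2*g) = 7 - (9 + F)*1/(2*g) = 7 - (9 + F)/(2*g))
s(V) = -28 + V² - 8*V (s(V) = 7 + ((V² - 8*V) - 35) = 7 + (-35 + V² - 8*V) = -28 + V² - 8*V)
(-338 - 3957)*(s(G(-3, -5)) - 3293) = (-338 - 3957)*((-28 + ((½)*(-9 - 1*(-5) + 14*(-3))/(-3))² - 4*(-9 - 1*(-5) + 14*(-3))/(-3)) - 3293) = -4295*((-28 + ((½)*(-⅓)*(-9 + 5 - 42))² - 4*(-1)*(-9 + 5 - 42)/3) - 3293) = -4295*((-28 + ((½)*(-⅓)*(-46))² - 4*(-1)*(-46)/3) - 3293) = -4295*((-28 + (23/3)² - 8*23/3) - 3293) = -4295*((-28 + 529/9 - 184/3) - 3293) = -4295*(-275/9 - 3293) = -4295*(-29912/9) = 128472040/9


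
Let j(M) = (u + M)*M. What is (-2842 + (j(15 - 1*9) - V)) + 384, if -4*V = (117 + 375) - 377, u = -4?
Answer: -9669/4 ≈ -2417.3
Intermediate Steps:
j(M) = M*(-4 + M) (j(M) = (-4 + M)*M = M*(-4 + M))
V = -115/4 (V = -((117 + 375) - 377)/4 = -(492 - 377)/4 = -¼*115 = -115/4 ≈ -28.750)
(-2842 + (j(15 - 1*9) - V)) + 384 = (-2842 + ((15 - 1*9)*(-4 + (15 - 1*9)) - 1*(-115/4))) + 384 = (-2842 + ((15 - 9)*(-4 + (15 - 9)) + 115/4)) + 384 = (-2842 + (6*(-4 + 6) + 115/4)) + 384 = (-2842 + (6*2 + 115/4)) + 384 = (-2842 + (12 + 115/4)) + 384 = (-2842 + 163/4) + 384 = -11205/4 + 384 = -9669/4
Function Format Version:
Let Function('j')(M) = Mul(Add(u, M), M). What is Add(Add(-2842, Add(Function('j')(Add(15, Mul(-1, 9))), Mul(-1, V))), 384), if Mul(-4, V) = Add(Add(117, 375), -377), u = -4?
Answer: Rational(-9669, 4) ≈ -2417.3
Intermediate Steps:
Function('j')(M) = Mul(M, Add(-4, M)) (Function('j')(M) = Mul(Add(-4, M), M) = Mul(M, Add(-4, M)))
V = Rational(-115, 4) (V = Mul(Rational(-1, 4), Add(Add(117, 375), -377)) = Mul(Rational(-1, 4), Add(492, -377)) = Mul(Rational(-1, 4), 115) = Rational(-115, 4) ≈ -28.750)
Add(Add(-2842, Add(Function('j')(Add(15, Mul(-1, 9))), Mul(-1, V))), 384) = Add(Add(-2842, Add(Mul(Add(15, Mul(-1, 9)), Add(-4, Add(15, Mul(-1, 9)))), Mul(-1, Rational(-115, 4)))), 384) = Add(Add(-2842, Add(Mul(Add(15, -9), Add(-4, Add(15, -9))), Rational(115, 4))), 384) = Add(Add(-2842, Add(Mul(6, Add(-4, 6)), Rational(115, 4))), 384) = Add(Add(-2842, Add(Mul(6, 2), Rational(115, 4))), 384) = Add(Add(-2842, Add(12, Rational(115, 4))), 384) = Add(Add(-2842, Rational(163, 4)), 384) = Add(Rational(-11205, 4), 384) = Rational(-9669, 4)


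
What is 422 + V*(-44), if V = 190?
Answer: -7938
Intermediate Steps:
422 + V*(-44) = 422 + 190*(-44) = 422 - 8360 = -7938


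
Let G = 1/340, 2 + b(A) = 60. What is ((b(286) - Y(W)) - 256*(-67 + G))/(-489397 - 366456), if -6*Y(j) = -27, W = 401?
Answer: -2924807/145495010 ≈ -0.020102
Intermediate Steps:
Y(j) = 9/2 (Y(j) = -1/6*(-27) = 9/2)
b(A) = 58 (b(A) = -2 + 60 = 58)
G = 1/340 ≈ 0.0029412
((b(286) - Y(W)) - 256*(-67 + G))/(-489397 - 366456) = ((58 - 1*9/2) - 256*(-67 + 1/340))/(-489397 - 366456) = ((58 - 9/2) - 256*(-22779/340))/(-855853) = (107/2 + 1457856/85)*(-1/855853) = (2924807/170)*(-1/855853) = -2924807/145495010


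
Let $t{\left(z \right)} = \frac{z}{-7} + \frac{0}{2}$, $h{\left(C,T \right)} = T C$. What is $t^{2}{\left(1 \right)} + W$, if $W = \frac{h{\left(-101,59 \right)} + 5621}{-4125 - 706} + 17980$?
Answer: $\frac{4256229013}{236719} \approx 17980.0$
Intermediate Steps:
$h{\left(C,T \right)} = C T$
$t{\left(z \right)} = - \frac{z}{7}$ ($t{\left(z \right)} = z \left(- \frac{1}{7}\right) + 0 \cdot \frac{1}{2} = - \frac{z}{7} + 0 = - \frac{z}{7}$)
$W = \frac{86861718}{4831}$ ($W = \frac{\left(-101\right) 59 + 5621}{-4125 - 706} + 17980 = \frac{-5959 + 5621}{-4831} + 17980 = \left(-338\right) \left(- \frac{1}{4831}\right) + 17980 = \frac{338}{4831} + 17980 = \frac{86861718}{4831} \approx 17980.0$)
$t^{2}{\left(1 \right)} + W = \left(\left(- \frac{1}{7}\right) 1\right)^{2} + \frac{86861718}{4831} = \left(- \frac{1}{7}\right)^{2} + \frac{86861718}{4831} = \frac{1}{49} + \frac{86861718}{4831} = \frac{4256229013}{236719}$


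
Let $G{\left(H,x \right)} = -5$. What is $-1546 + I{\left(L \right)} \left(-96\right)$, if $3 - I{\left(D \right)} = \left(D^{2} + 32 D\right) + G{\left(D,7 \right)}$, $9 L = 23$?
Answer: $\frac{166418}{27} \approx 6163.6$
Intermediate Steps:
$L = \frac{23}{9}$ ($L = \frac{1}{9} \cdot 23 = \frac{23}{9} \approx 2.5556$)
$I{\left(D \right)} = 8 - D^{2} - 32 D$ ($I{\left(D \right)} = 3 - \left(\left(D^{2} + 32 D\right) - 5\right) = 3 - \left(-5 + D^{2} + 32 D\right) = 8 - D^{2} - 32 D$)
$-1546 + I{\left(L \right)} \left(-96\right) = -1546 + \left(8 - \left(\frac{23}{9}\right)^{2} - \frac{736}{9}\right) \left(-96\right) = -1546 + \left(8 - \frac{529}{81} - \frac{736}{9}\right) \left(-96\right) = -1546 - - \frac{208160}{27} = -1546 + \frac{208160}{27} = \frac{166418}{27}$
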